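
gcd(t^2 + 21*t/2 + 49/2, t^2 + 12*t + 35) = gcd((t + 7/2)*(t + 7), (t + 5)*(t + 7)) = t + 7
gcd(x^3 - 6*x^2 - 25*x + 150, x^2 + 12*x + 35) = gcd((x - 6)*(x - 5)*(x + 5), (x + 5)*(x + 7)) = x + 5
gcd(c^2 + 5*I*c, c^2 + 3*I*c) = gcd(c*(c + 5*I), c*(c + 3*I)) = c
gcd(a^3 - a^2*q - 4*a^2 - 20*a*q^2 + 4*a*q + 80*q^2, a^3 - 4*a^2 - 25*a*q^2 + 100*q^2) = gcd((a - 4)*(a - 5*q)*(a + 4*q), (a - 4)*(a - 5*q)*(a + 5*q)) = -a^2 + 5*a*q + 4*a - 20*q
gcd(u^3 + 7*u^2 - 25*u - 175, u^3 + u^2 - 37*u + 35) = u^2 + 2*u - 35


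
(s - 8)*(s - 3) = s^2 - 11*s + 24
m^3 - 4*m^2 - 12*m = m*(m - 6)*(m + 2)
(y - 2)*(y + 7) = y^2 + 5*y - 14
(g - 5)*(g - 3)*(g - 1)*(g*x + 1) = g^4*x - 9*g^3*x + g^3 + 23*g^2*x - 9*g^2 - 15*g*x + 23*g - 15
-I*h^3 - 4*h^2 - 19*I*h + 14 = (h - 7*I)*(h + 2*I)*(-I*h + 1)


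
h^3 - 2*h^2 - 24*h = h*(h - 6)*(h + 4)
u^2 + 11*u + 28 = (u + 4)*(u + 7)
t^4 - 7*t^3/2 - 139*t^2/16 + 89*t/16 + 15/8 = (t - 5)*(t - 3/4)*(t + 1/4)*(t + 2)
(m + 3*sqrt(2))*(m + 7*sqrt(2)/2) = m^2 + 13*sqrt(2)*m/2 + 21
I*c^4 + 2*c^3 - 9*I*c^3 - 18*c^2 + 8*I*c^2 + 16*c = c*(c - 8)*(c - 2*I)*(I*c - I)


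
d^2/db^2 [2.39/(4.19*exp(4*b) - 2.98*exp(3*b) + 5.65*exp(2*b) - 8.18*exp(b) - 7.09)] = ((-160.2256*exp(3*b) + 64.0998*exp(2*b) - 54.014*exp(b) + 19.5502)*(-4.19*exp(4*b) + 2.98*exp(3*b) - 5.65*exp(2*b) + 8.18*exp(b) + 7.09) - 2.39*(16.76*exp(3*b) - 8.94*exp(2*b) + 11.3*exp(b) - 8.18)*(33.52*exp(3*b) - 17.88*exp(2*b) + 22.6*exp(b) - 16.36)*exp(b))*exp(b)/(-4.19*exp(4*b) + 2.98*exp(3*b) - 5.65*exp(2*b) + 8.18*exp(b) + 7.09)^3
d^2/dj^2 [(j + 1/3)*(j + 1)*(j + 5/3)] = 6*j + 6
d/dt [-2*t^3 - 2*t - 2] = -6*t^2 - 2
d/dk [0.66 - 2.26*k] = -2.26000000000000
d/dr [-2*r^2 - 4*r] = -4*r - 4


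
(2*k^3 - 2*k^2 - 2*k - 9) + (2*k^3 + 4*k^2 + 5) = 4*k^3 + 2*k^2 - 2*k - 4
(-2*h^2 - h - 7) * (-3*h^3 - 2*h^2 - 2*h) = 6*h^5 + 7*h^4 + 27*h^3 + 16*h^2 + 14*h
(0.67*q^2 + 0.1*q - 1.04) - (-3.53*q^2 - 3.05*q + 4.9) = 4.2*q^2 + 3.15*q - 5.94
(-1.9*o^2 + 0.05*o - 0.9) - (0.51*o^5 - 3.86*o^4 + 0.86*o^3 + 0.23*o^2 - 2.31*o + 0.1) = -0.51*o^5 + 3.86*o^4 - 0.86*o^3 - 2.13*o^2 + 2.36*o - 1.0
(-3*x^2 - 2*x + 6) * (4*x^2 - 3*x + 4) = -12*x^4 + x^3 + 18*x^2 - 26*x + 24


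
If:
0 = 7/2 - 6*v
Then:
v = 7/12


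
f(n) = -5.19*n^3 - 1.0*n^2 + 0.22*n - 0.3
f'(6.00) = -572.30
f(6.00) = -1156.02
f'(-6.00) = -548.30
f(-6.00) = 1083.42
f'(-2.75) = -112.03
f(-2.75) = 99.47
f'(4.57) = -334.10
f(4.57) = -515.53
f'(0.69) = -8.57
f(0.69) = -2.33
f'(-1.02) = -13.94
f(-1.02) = 3.94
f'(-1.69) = -40.87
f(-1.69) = 21.52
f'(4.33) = -300.36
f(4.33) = -439.43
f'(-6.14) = -574.48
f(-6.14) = 1162.01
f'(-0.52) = -2.95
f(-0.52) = 0.04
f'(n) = -15.57*n^2 - 2.0*n + 0.22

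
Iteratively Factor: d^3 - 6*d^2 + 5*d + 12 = (d + 1)*(d^2 - 7*d + 12) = (d - 4)*(d + 1)*(d - 3)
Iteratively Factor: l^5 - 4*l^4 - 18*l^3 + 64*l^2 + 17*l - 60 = (l - 3)*(l^4 - l^3 - 21*l^2 + l + 20) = (l - 3)*(l + 1)*(l^3 - 2*l^2 - 19*l + 20) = (l - 5)*(l - 3)*(l + 1)*(l^2 + 3*l - 4) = (l - 5)*(l - 3)*(l - 1)*(l + 1)*(l + 4)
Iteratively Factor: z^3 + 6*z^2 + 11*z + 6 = (z + 2)*(z^2 + 4*z + 3) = (z + 2)*(z + 3)*(z + 1)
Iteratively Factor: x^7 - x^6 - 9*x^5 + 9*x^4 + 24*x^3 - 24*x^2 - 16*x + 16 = (x - 1)*(x^6 - 9*x^4 + 24*x^2 - 16) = (x - 2)*(x - 1)*(x^5 + 2*x^4 - 5*x^3 - 10*x^2 + 4*x + 8) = (x - 2)*(x - 1)*(x + 1)*(x^4 + x^3 - 6*x^2 - 4*x + 8) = (x - 2)*(x - 1)*(x + 1)*(x + 2)*(x^3 - x^2 - 4*x + 4) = (x - 2)*(x - 1)*(x + 1)*(x + 2)^2*(x^2 - 3*x + 2) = (x - 2)*(x - 1)^2*(x + 1)*(x + 2)^2*(x - 2)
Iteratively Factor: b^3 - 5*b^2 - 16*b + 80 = (b - 4)*(b^2 - b - 20) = (b - 5)*(b - 4)*(b + 4)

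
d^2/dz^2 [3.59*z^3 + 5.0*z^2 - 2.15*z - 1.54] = 21.54*z + 10.0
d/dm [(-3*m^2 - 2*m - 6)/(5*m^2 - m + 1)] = (13*m^2 + 54*m - 8)/(25*m^4 - 10*m^3 + 11*m^2 - 2*m + 1)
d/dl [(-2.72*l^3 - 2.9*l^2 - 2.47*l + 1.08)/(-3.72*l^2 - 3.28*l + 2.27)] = (10.1184*l^4 + 17.8432*l^3 - 18.1996*l^2 - 5.1308*l - 2.0645)/(13.8384*l^4 + 24.4032*l^3 - 6.1304*l^2 - 14.8912*l + 5.1529)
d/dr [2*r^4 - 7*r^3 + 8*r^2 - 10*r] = 8*r^3 - 21*r^2 + 16*r - 10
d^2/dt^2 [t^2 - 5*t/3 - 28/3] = 2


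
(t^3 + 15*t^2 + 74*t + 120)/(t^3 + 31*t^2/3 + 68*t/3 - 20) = 3*(t + 4)/(3*t - 2)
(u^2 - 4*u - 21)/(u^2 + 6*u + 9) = (u - 7)/(u + 3)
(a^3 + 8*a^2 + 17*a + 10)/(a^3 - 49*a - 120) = (a^2 + 3*a + 2)/(a^2 - 5*a - 24)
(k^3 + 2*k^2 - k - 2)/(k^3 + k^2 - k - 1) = (k + 2)/(k + 1)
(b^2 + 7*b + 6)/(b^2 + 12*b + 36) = (b + 1)/(b + 6)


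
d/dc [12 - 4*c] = -4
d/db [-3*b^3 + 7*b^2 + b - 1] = -9*b^2 + 14*b + 1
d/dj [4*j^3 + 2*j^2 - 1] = 4*j*(3*j + 1)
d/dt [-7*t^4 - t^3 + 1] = t^2*(-28*t - 3)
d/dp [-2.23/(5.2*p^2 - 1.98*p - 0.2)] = (23.192*p - 4.4154)/(-5.2*p^2 + 1.98*p + 0.2)^2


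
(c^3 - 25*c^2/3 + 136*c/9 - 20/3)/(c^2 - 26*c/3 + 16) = (9*c^2 - 21*c + 10)/(3*(3*c - 8))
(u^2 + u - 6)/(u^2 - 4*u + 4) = (u + 3)/(u - 2)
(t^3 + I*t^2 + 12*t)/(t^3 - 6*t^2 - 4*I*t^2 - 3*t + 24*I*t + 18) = t*(t + 4*I)/(t^2 - t*(6 + I) + 6*I)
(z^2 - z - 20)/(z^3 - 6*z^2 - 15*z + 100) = 1/(z - 5)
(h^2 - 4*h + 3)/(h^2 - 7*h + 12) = (h - 1)/(h - 4)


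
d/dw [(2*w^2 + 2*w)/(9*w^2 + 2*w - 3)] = 2*(-7*w^2 - 6*w - 3)/(81*w^4 + 36*w^3 - 50*w^2 - 12*w + 9)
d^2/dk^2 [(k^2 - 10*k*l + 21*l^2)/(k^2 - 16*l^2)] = 2*l*(-10*k^3 + 111*k^2*l - 480*k*l^2 + 592*l^3)/(k^6 - 48*k^4*l^2 + 768*k^2*l^4 - 4096*l^6)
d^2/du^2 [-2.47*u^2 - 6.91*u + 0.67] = -4.94000000000000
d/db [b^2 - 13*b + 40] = 2*b - 13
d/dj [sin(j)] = cos(j)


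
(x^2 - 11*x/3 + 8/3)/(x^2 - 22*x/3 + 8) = (3*x^2 - 11*x + 8)/(3*x^2 - 22*x + 24)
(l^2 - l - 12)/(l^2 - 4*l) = (l + 3)/l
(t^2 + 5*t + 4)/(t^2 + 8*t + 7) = (t + 4)/(t + 7)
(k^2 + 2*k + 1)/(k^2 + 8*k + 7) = (k + 1)/(k + 7)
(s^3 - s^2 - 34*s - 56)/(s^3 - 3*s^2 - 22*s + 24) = (s^2 - 5*s - 14)/(s^2 - 7*s + 6)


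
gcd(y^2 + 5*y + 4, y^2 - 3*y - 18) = 1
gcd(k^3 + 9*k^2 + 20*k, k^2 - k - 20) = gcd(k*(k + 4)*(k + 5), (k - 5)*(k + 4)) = k + 4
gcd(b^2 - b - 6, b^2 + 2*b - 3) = 1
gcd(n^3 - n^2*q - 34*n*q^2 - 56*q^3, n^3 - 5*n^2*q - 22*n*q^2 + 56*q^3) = -n^2 + 3*n*q + 28*q^2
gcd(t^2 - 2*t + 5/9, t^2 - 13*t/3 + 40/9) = t - 5/3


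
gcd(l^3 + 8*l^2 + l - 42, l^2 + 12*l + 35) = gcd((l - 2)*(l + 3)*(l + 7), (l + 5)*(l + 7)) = l + 7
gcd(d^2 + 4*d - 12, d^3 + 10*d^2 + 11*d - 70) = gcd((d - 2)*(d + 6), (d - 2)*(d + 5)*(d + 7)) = d - 2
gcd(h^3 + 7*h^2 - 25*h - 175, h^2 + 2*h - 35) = h^2 + 2*h - 35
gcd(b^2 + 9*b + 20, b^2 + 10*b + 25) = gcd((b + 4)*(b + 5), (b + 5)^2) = b + 5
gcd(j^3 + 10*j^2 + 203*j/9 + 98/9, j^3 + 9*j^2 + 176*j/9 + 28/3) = j^2 + 3*j + 14/9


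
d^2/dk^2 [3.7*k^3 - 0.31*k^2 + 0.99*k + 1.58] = 22.2*k - 0.62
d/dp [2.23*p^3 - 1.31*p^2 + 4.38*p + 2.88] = 6.69*p^2 - 2.62*p + 4.38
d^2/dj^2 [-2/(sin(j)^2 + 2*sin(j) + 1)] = 4*(2*sin(j) - 3)/(sin(j) + 1)^3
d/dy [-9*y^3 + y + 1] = 1 - 27*y^2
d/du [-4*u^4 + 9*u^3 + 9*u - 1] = -16*u^3 + 27*u^2 + 9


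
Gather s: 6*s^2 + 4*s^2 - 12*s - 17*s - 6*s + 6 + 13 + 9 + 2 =10*s^2 - 35*s + 30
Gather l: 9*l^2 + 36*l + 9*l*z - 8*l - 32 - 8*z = 9*l^2 + l*(9*z + 28) - 8*z - 32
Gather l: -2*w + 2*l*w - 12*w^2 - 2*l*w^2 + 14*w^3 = l*(-2*w^2 + 2*w) + 14*w^3 - 12*w^2 - 2*w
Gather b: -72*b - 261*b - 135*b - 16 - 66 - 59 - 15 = -468*b - 156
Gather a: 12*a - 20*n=12*a - 20*n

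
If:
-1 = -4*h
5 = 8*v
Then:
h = 1/4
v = 5/8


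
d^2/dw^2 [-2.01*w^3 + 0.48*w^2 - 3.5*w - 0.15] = 0.96 - 12.06*w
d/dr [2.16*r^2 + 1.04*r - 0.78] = 4.32*r + 1.04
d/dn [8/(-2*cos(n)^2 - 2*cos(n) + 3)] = -(16*sin(n) + 16*sin(2*n))/(2*cos(n) + cos(2*n) - 2)^2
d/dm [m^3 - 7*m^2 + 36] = m*(3*m - 14)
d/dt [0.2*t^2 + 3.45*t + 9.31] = 0.4*t + 3.45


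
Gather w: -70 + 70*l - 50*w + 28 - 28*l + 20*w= 42*l - 30*w - 42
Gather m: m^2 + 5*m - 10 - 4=m^2 + 5*m - 14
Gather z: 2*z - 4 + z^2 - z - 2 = z^2 + z - 6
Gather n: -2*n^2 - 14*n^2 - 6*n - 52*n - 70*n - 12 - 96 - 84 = -16*n^2 - 128*n - 192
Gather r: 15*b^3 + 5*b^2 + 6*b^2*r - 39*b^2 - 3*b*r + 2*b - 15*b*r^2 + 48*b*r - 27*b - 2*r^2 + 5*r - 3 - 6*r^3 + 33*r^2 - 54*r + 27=15*b^3 - 34*b^2 - 25*b - 6*r^3 + r^2*(31 - 15*b) + r*(6*b^2 + 45*b - 49) + 24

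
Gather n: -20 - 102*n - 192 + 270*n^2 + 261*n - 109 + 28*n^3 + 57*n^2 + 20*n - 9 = 28*n^3 + 327*n^2 + 179*n - 330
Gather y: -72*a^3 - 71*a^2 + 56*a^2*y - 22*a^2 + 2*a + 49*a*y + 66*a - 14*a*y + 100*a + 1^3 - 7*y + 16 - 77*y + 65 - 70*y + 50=-72*a^3 - 93*a^2 + 168*a + y*(56*a^2 + 35*a - 154) + 132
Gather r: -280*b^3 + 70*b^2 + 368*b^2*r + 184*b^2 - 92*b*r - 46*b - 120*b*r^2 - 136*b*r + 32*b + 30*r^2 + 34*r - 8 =-280*b^3 + 254*b^2 - 14*b + r^2*(30 - 120*b) + r*(368*b^2 - 228*b + 34) - 8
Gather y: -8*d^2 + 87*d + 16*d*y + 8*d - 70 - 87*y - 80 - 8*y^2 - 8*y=-8*d^2 + 95*d - 8*y^2 + y*(16*d - 95) - 150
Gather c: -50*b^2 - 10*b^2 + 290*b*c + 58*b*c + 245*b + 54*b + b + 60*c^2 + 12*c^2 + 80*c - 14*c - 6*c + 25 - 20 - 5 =-60*b^2 + 300*b + 72*c^2 + c*(348*b + 60)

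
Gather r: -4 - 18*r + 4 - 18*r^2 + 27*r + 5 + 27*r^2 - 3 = 9*r^2 + 9*r + 2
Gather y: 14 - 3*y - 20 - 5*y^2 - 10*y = -5*y^2 - 13*y - 6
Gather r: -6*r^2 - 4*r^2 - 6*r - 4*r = -10*r^2 - 10*r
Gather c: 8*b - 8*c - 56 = 8*b - 8*c - 56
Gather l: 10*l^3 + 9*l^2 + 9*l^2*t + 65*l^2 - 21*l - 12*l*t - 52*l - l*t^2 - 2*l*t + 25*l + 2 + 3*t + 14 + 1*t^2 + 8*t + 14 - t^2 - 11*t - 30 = 10*l^3 + l^2*(9*t + 74) + l*(-t^2 - 14*t - 48)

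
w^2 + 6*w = w*(w + 6)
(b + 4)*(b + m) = b^2 + b*m + 4*b + 4*m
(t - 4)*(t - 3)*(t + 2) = t^3 - 5*t^2 - 2*t + 24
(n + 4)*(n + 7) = n^2 + 11*n + 28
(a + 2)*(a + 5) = a^2 + 7*a + 10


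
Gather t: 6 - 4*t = 6 - 4*t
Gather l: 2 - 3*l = 2 - 3*l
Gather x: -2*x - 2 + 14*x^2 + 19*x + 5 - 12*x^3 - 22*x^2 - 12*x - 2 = -12*x^3 - 8*x^2 + 5*x + 1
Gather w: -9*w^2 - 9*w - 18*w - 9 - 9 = -9*w^2 - 27*w - 18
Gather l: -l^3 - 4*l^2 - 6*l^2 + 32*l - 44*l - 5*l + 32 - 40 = -l^3 - 10*l^2 - 17*l - 8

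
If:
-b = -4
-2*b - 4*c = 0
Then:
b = 4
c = -2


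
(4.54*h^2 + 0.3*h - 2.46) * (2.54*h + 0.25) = 11.5316*h^3 + 1.897*h^2 - 6.1734*h - 0.615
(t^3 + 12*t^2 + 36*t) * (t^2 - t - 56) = t^5 + 11*t^4 - 32*t^3 - 708*t^2 - 2016*t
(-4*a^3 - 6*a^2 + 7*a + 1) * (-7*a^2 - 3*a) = 28*a^5 + 54*a^4 - 31*a^3 - 28*a^2 - 3*a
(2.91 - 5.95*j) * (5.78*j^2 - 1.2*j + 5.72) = -34.391*j^3 + 23.9598*j^2 - 37.526*j + 16.6452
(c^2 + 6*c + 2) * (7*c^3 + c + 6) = 7*c^5 + 42*c^4 + 15*c^3 + 12*c^2 + 38*c + 12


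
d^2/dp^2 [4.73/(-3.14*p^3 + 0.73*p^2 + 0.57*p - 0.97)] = ((89.1132*p - 6.9058)*(3.14*p^3 - 0.73*p^2 - 0.57*p + 0.97) - 4.73*(-18.84*p^2 + 2.92*p + 1.14)*(-9.42*p^2 + 1.46*p + 0.57))/(3.14*p^3 - 0.73*p^2 - 0.57*p + 0.97)^3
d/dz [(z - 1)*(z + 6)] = 2*z + 5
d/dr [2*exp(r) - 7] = 2*exp(r)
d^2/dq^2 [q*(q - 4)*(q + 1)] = 6*q - 6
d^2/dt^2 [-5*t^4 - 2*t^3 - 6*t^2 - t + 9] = -60*t^2 - 12*t - 12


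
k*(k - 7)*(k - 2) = k^3 - 9*k^2 + 14*k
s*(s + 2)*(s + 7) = s^3 + 9*s^2 + 14*s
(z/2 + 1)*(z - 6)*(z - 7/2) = z^3/2 - 15*z^2/4 + z + 21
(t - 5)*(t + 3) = t^2 - 2*t - 15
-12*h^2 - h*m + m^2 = (-4*h + m)*(3*h + m)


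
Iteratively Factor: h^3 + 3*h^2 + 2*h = (h + 2)*(h^2 + h) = h*(h + 2)*(h + 1)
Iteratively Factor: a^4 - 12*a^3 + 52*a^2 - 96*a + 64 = (a - 2)*(a^3 - 10*a^2 + 32*a - 32) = (a - 4)*(a - 2)*(a^2 - 6*a + 8) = (a - 4)*(a - 2)^2*(a - 4)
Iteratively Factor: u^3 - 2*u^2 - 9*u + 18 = (u + 3)*(u^2 - 5*u + 6) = (u - 3)*(u + 3)*(u - 2)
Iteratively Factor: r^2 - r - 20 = (r - 5)*(r + 4)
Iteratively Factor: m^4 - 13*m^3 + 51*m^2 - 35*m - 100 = (m - 4)*(m^3 - 9*m^2 + 15*m + 25) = (m - 5)*(m - 4)*(m^2 - 4*m - 5) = (m - 5)*(m - 4)*(m + 1)*(m - 5)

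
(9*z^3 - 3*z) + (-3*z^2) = 9*z^3 - 3*z^2 - 3*z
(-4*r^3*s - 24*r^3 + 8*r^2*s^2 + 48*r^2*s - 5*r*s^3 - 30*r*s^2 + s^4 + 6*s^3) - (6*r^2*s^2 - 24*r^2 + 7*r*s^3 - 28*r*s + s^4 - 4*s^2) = -4*r^3*s - 24*r^3 + 2*r^2*s^2 + 48*r^2*s + 24*r^2 - 12*r*s^3 - 30*r*s^2 + 28*r*s + 6*s^3 + 4*s^2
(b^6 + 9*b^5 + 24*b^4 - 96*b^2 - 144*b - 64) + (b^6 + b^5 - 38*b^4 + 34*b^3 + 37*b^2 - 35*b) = 2*b^6 + 10*b^5 - 14*b^4 + 34*b^3 - 59*b^2 - 179*b - 64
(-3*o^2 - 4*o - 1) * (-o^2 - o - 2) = 3*o^4 + 7*o^3 + 11*o^2 + 9*o + 2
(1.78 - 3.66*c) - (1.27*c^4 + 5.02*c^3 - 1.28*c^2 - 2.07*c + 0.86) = -1.27*c^4 - 5.02*c^3 + 1.28*c^2 - 1.59*c + 0.92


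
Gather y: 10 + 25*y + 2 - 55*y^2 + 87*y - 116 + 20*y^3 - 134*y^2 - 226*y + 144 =20*y^3 - 189*y^2 - 114*y + 40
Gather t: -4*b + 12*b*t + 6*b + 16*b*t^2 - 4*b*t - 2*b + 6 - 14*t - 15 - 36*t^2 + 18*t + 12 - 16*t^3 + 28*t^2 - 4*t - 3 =8*b*t - 16*t^3 + t^2*(16*b - 8)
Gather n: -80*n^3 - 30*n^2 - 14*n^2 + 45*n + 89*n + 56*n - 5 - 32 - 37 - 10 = -80*n^3 - 44*n^2 + 190*n - 84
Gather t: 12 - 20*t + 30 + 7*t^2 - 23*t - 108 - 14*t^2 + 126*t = -7*t^2 + 83*t - 66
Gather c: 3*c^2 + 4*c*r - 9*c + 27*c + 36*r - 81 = 3*c^2 + c*(4*r + 18) + 36*r - 81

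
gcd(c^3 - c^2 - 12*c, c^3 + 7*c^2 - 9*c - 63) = c + 3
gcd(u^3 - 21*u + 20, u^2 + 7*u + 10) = u + 5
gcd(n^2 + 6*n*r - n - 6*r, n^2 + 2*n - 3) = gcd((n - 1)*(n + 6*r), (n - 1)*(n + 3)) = n - 1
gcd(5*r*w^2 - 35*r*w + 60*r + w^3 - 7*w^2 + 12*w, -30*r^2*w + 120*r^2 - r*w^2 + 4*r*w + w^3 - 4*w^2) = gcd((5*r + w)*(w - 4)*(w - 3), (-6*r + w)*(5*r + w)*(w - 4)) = 5*r*w - 20*r + w^2 - 4*w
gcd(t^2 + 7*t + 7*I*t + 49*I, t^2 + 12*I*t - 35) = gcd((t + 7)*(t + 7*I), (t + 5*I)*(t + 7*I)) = t + 7*I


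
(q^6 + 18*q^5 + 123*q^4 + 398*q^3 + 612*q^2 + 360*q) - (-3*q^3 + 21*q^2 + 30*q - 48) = q^6 + 18*q^5 + 123*q^4 + 401*q^3 + 591*q^2 + 330*q + 48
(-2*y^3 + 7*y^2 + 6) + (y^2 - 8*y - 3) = -2*y^3 + 8*y^2 - 8*y + 3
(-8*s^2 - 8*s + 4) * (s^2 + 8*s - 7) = -8*s^4 - 72*s^3 - 4*s^2 + 88*s - 28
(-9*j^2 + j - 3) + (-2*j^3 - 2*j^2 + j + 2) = -2*j^3 - 11*j^2 + 2*j - 1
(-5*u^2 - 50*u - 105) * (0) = 0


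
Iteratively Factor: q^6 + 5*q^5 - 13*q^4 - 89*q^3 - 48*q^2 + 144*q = (q - 4)*(q^5 + 9*q^4 + 23*q^3 + 3*q^2 - 36*q) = (q - 4)*(q + 3)*(q^4 + 6*q^3 + 5*q^2 - 12*q) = (q - 4)*(q - 1)*(q + 3)*(q^3 + 7*q^2 + 12*q) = (q - 4)*(q - 1)*(q + 3)*(q + 4)*(q^2 + 3*q) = (q - 4)*(q - 1)*(q + 3)^2*(q + 4)*(q)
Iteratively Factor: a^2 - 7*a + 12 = (a - 3)*(a - 4)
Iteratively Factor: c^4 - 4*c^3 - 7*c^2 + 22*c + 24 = (c - 4)*(c^3 - 7*c - 6) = (c - 4)*(c - 3)*(c^2 + 3*c + 2) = (c - 4)*(c - 3)*(c + 2)*(c + 1)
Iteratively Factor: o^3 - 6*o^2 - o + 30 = (o + 2)*(o^2 - 8*o + 15) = (o - 5)*(o + 2)*(o - 3)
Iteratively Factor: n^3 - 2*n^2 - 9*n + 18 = (n - 3)*(n^2 + n - 6) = (n - 3)*(n - 2)*(n + 3)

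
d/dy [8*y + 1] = 8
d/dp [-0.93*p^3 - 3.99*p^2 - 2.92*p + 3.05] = -2.79*p^2 - 7.98*p - 2.92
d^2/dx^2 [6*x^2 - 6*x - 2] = 12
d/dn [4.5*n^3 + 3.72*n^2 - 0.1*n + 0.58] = 13.5*n^2 + 7.44*n - 0.1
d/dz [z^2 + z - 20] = 2*z + 1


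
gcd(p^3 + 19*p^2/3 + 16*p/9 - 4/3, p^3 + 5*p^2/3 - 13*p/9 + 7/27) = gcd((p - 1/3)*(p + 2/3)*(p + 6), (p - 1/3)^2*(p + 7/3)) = p - 1/3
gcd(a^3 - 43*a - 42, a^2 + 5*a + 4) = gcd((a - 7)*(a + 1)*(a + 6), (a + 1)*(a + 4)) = a + 1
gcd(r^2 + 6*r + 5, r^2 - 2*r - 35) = r + 5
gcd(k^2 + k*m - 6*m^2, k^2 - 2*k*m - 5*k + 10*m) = k - 2*m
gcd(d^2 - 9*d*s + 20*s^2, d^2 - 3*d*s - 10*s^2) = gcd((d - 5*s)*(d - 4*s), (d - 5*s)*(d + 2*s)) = -d + 5*s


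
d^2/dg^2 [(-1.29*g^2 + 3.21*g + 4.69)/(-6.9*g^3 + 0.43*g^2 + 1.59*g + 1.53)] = (122.8338*g^6 - 916.9686*g^5 - 2537.43084*g^4 + 339.918276*g^3 - 108.226932*g^2 - 303.642144*g + 4.11498)/(328.509*g^9 - 61.4169*g^8 - 223.27227*g^7 - 190.304227*g^6 + 78.686757*g^5 + 96.60384*g^4 + 38.160585*g^3 - 14.62374*g^2 - 11.166093*g - 3.581577)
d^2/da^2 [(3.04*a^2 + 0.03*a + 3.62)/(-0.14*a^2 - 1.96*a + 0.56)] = (-1.11022302462516e-16*a^4 + 1.667176*a^3 - 1.855728*a^2 - 5.97408*a - 30.353344)/(0.002744*a^6 + 0.115248*a^5 + 1.580544*a^4 + 6.607552*a^3 - 6.322176*a^2 + 1.843968*a - 0.175616)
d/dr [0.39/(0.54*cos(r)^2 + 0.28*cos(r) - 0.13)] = (0.4212*cos(r) + 0.1092)*sin(r)/(0.54*cos(r)^2 + 0.28*cos(r) - 0.13)^2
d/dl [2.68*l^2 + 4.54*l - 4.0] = 5.36*l + 4.54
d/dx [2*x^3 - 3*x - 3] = 6*x^2 - 3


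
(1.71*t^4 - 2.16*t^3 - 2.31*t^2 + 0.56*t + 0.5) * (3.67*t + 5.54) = 6.2757*t^5 + 1.5462*t^4 - 20.4441*t^3 - 10.7422*t^2 + 4.9374*t + 2.77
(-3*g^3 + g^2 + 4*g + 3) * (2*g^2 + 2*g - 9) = -6*g^5 - 4*g^4 + 37*g^3 + 5*g^2 - 30*g - 27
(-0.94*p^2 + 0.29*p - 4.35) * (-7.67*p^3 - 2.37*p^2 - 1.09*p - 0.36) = 7.2098*p^5 + 0.00349999999999984*p^4 + 33.7018*p^3 + 10.3318*p^2 + 4.6371*p + 1.566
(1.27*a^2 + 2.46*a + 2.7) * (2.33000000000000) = 2.9591*a^2 + 5.7318*a + 6.291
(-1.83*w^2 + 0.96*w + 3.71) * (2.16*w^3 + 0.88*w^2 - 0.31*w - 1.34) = -3.9528*w^5 + 0.4632*w^4 + 9.4257*w^3 + 5.4194*w^2 - 2.4365*w - 4.9714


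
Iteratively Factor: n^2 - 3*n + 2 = (n - 2)*(n - 1)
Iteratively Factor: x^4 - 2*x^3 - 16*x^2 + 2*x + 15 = (x + 1)*(x^3 - 3*x^2 - 13*x + 15) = (x - 5)*(x + 1)*(x^2 + 2*x - 3) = (x - 5)*(x - 1)*(x + 1)*(x + 3)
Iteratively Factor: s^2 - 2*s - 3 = (s - 3)*(s + 1)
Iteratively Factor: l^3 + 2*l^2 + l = (l)*(l^2 + 2*l + 1) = l*(l + 1)*(l + 1)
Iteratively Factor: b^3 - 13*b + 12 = (b - 1)*(b^2 + b - 12) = (b - 3)*(b - 1)*(b + 4)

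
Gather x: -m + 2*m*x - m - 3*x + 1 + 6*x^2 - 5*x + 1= -2*m + 6*x^2 + x*(2*m - 8) + 2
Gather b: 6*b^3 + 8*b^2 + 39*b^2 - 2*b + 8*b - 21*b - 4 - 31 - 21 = 6*b^3 + 47*b^2 - 15*b - 56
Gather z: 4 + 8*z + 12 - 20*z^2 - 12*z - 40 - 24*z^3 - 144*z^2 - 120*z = -24*z^3 - 164*z^2 - 124*z - 24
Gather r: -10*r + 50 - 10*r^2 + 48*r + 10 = -10*r^2 + 38*r + 60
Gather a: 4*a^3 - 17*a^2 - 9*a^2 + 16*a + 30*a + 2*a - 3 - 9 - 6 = 4*a^3 - 26*a^2 + 48*a - 18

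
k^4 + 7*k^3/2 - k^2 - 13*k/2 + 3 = (k - 1)*(k - 1/2)*(k + 2)*(k + 3)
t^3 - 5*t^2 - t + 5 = (t - 5)*(t - 1)*(t + 1)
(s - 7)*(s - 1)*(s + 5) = s^3 - 3*s^2 - 33*s + 35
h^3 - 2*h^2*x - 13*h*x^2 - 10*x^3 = (h - 5*x)*(h + x)*(h + 2*x)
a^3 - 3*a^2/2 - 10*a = a*(a - 4)*(a + 5/2)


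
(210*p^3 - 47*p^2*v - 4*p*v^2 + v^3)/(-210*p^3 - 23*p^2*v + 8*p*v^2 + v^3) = (-6*p + v)/(6*p + v)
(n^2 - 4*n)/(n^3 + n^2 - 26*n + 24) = n/(n^2 + 5*n - 6)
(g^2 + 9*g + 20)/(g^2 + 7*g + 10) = (g + 4)/(g + 2)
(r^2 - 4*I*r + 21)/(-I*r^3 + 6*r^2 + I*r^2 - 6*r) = (-r^2 + 4*I*r - 21)/(r*(I*r^2 - 6*r - I*r + 6))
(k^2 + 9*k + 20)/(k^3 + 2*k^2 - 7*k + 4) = (k + 5)/(k^2 - 2*k + 1)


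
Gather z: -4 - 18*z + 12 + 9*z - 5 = 3 - 9*z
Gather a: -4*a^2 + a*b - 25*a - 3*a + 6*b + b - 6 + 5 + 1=-4*a^2 + a*(b - 28) + 7*b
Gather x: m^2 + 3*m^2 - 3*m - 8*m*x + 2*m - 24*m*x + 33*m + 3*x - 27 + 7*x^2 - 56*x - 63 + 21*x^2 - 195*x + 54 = 4*m^2 + 32*m + 28*x^2 + x*(-32*m - 248) - 36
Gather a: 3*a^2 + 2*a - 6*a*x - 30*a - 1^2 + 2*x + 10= 3*a^2 + a*(-6*x - 28) + 2*x + 9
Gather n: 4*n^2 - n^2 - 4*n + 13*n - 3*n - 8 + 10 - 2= 3*n^2 + 6*n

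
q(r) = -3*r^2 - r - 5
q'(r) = -6*r - 1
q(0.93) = -8.52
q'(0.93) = -6.58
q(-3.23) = -33.07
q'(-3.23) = 18.38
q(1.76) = -16.05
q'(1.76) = -11.56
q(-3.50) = -38.25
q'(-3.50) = 20.00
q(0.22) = -5.37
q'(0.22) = -2.32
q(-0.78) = -6.05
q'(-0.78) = 3.68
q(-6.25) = -115.94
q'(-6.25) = 36.50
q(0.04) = -5.04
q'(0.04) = -1.24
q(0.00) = -5.00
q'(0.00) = -1.00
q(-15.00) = -665.00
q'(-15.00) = 89.00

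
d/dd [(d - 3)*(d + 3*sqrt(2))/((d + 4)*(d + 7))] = (-3*sqrt(2)*d^2 + 14*d^2 + 18*sqrt(2)*d + 56*d - 84 + 183*sqrt(2))/(d^4 + 22*d^3 + 177*d^2 + 616*d + 784)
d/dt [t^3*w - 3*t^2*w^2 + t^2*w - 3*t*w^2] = w*(3*t^2 - 6*t*w + 2*t - 3*w)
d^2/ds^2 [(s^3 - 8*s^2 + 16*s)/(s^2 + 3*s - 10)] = 2*(59*s^3 - 330*s^2 + 780*s - 320)/(s^6 + 9*s^5 - 3*s^4 - 153*s^3 + 30*s^2 + 900*s - 1000)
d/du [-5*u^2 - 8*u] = -10*u - 8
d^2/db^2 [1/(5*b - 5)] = 2/(5*(b - 1)^3)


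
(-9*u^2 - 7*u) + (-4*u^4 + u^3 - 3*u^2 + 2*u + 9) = -4*u^4 + u^3 - 12*u^2 - 5*u + 9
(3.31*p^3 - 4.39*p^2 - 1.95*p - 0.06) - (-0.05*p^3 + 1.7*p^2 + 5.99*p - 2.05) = 3.36*p^3 - 6.09*p^2 - 7.94*p + 1.99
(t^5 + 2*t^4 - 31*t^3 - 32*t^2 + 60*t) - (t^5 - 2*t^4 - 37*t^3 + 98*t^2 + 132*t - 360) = 4*t^4 + 6*t^3 - 130*t^2 - 72*t + 360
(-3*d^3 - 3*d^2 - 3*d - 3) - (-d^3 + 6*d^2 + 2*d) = -2*d^3 - 9*d^2 - 5*d - 3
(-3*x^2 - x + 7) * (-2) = 6*x^2 + 2*x - 14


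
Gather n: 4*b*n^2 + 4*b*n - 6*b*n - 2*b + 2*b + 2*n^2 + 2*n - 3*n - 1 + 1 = n^2*(4*b + 2) + n*(-2*b - 1)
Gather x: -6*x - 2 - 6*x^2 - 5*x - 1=-6*x^2 - 11*x - 3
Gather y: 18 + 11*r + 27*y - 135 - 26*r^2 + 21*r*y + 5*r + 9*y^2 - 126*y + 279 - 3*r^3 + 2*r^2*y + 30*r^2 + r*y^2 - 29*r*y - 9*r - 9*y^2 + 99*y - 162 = -3*r^3 + 4*r^2 + r*y^2 + 7*r + y*(2*r^2 - 8*r)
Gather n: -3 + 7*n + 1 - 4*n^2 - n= -4*n^2 + 6*n - 2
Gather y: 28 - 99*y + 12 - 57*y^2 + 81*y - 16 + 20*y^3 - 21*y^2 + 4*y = 20*y^3 - 78*y^2 - 14*y + 24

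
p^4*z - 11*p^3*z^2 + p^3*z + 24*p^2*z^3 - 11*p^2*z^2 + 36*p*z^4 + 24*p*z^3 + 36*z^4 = (p - 6*z)^2*(p + z)*(p*z + z)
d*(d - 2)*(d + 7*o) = d^3 + 7*d^2*o - 2*d^2 - 14*d*o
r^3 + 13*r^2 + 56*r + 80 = (r + 4)^2*(r + 5)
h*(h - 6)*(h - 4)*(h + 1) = h^4 - 9*h^3 + 14*h^2 + 24*h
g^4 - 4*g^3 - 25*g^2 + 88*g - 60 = (g - 6)*(g - 2)*(g - 1)*(g + 5)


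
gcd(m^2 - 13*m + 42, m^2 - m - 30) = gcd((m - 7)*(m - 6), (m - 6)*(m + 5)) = m - 6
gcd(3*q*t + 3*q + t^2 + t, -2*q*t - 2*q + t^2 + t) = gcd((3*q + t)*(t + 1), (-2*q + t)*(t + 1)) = t + 1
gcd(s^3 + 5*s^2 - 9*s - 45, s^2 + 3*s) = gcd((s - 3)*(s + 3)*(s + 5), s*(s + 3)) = s + 3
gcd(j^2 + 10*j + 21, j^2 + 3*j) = j + 3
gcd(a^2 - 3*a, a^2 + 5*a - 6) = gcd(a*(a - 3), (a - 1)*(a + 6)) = 1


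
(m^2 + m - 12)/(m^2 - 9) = (m + 4)/(m + 3)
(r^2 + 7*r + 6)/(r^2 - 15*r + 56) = (r^2 + 7*r + 6)/(r^2 - 15*r + 56)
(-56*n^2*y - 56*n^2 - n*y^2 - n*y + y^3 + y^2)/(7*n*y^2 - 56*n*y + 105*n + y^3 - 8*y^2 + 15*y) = (-8*n*y - 8*n + y^2 + y)/(y^2 - 8*y + 15)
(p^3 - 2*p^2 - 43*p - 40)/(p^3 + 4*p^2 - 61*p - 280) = (p + 1)/(p + 7)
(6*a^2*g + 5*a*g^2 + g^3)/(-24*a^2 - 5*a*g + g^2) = g*(-2*a - g)/(8*a - g)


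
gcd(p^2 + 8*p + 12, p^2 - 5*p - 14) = p + 2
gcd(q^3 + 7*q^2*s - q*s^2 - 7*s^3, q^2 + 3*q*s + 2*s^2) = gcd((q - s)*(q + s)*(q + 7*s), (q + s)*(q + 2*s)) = q + s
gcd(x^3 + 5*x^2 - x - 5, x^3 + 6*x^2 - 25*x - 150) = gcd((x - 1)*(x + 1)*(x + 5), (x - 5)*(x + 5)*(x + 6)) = x + 5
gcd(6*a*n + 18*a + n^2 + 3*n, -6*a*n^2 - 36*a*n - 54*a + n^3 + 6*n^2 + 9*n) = n + 3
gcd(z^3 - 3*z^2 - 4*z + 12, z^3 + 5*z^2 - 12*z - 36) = z^2 - z - 6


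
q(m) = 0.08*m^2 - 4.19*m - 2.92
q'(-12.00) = -6.11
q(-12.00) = 58.88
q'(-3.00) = -4.67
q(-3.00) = 10.37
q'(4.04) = -3.54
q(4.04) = -18.54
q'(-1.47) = -4.43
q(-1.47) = 3.41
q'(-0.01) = -4.19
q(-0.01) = -2.88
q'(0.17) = -4.16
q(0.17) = -3.63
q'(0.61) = -4.09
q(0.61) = -5.45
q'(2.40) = -3.81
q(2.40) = -12.52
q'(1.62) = -3.93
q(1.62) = -9.50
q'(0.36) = -4.13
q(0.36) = -4.42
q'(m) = 0.16*m - 4.19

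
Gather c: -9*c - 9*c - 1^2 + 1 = -18*c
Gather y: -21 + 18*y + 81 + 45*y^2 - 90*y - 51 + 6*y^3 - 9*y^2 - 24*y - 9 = 6*y^3 + 36*y^2 - 96*y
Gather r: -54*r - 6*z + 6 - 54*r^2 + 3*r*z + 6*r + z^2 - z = -54*r^2 + r*(3*z - 48) + z^2 - 7*z + 6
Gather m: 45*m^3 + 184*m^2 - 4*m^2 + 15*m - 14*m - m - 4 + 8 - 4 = 45*m^3 + 180*m^2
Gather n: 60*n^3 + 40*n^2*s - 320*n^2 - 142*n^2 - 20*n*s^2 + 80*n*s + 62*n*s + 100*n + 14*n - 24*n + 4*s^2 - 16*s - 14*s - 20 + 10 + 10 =60*n^3 + n^2*(40*s - 462) + n*(-20*s^2 + 142*s + 90) + 4*s^2 - 30*s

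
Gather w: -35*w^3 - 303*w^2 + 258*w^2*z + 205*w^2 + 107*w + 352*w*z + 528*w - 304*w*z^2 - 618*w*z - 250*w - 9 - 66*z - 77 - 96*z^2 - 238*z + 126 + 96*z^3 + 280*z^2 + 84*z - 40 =-35*w^3 + w^2*(258*z - 98) + w*(-304*z^2 - 266*z + 385) + 96*z^3 + 184*z^2 - 220*z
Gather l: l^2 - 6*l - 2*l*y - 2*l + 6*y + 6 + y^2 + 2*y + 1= l^2 + l*(-2*y - 8) + y^2 + 8*y + 7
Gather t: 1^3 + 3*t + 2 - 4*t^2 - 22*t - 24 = -4*t^2 - 19*t - 21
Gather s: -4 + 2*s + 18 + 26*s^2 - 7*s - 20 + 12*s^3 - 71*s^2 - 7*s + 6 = 12*s^3 - 45*s^2 - 12*s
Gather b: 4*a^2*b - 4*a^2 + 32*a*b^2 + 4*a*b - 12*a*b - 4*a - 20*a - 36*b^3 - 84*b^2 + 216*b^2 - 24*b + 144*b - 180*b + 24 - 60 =-4*a^2 - 24*a - 36*b^3 + b^2*(32*a + 132) + b*(4*a^2 - 8*a - 60) - 36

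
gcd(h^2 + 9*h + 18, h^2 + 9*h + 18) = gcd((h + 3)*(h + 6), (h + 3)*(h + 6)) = h^2 + 9*h + 18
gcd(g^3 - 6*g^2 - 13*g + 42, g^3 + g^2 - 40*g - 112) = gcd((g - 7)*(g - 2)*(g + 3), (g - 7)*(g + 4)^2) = g - 7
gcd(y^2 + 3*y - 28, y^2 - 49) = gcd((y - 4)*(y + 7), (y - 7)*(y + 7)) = y + 7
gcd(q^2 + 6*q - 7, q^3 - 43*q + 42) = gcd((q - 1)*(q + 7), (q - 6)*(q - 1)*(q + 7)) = q^2 + 6*q - 7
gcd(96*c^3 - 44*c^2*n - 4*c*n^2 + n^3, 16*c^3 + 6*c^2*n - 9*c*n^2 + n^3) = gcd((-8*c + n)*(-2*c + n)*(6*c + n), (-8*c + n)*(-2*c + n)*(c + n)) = 16*c^2 - 10*c*n + n^2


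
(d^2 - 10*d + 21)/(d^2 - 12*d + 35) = (d - 3)/(d - 5)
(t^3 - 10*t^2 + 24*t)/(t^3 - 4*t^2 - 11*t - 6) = t*(t - 4)/(t^2 + 2*t + 1)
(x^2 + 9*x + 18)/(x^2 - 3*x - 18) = (x + 6)/(x - 6)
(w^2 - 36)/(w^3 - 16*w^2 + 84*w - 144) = (w + 6)/(w^2 - 10*w + 24)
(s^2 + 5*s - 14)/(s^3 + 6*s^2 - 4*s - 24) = (s + 7)/(s^2 + 8*s + 12)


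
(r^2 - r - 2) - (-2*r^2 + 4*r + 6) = 3*r^2 - 5*r - 8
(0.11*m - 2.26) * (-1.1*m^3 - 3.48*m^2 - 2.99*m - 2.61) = -0.121*m^4 + 2.1032*m^3 + 7.5359*m^2 + 6.4703*m + 5.8986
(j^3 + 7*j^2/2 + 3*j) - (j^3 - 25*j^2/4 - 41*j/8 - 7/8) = 39*j^2/4 + 65*j/8 + 7/8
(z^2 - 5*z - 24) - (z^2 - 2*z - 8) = -3*z - 16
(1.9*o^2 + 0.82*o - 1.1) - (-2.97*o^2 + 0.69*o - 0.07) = 4.87*o^2 + 0.13*o - 1.03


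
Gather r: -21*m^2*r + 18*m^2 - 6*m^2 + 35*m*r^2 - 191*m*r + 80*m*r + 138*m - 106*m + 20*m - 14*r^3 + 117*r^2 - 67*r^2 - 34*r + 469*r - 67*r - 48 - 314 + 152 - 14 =12*m^2 + 52*m - 14*r^3 + r^2*(35*m + 50) + r*(-21*m^2 - 111*m + 368) - 224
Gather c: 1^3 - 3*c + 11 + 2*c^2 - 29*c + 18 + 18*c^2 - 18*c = 20*c^2 - 50*c + 30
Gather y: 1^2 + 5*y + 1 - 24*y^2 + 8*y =-24*y^2 + 13*y + 2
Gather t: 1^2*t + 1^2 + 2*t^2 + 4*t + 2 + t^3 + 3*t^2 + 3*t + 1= t^3 + 5*t^2 + 8*t + 4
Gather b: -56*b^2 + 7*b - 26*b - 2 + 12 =-56*b^2 - 19*b + 10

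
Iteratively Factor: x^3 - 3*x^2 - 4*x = (x + 1)*(x^2 - 4*x) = x*(x + 1)*(x - 4)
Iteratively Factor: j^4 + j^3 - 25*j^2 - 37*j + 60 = (j - 1)*(j^3 + 2*j^2 - 23*j - 60) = (j - 1)*(j + 4)*(j^2 - 2*j - 15) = (j - 5)*(j - 1)*(j + 4)*(j + 3)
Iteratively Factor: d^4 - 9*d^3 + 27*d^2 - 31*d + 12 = (d - 1)*(d^3 - 8*d^2 + 19*d - 12) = (d - 3)*(d - 1)*(d^2 - 5*d + 4) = (d - 4)*(d - 3)*(d - 1)*(d - 1)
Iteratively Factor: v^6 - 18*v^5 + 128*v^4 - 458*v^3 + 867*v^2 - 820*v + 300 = (v - 2)*(v^5 - 16*v^4 + 96*v^3 - 266*v^2 + 335*v - 150) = (v - 2)*(v - 1)*(v^4 - 15*v^3 + 81*v^2 - 185*v + 150) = (v - 2)^2*(v - 1)*(v^3 - 13*v^2 + 55*v - 75) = (v - 5)*(v - 2)^2*(v - 1)*(v^2 - 8*v + 15) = (v - 5)^2*(v - 2)^2*(v - 1)*(v - 3)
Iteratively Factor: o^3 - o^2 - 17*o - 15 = (o + 3)*(o^2 - 4*o - 5) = (o - 5)*(o + 3)*(o + 1)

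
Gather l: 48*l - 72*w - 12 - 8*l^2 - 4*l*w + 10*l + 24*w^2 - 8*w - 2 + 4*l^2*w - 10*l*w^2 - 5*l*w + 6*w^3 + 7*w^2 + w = l^2*(4*w - 8) + l*(-10*w^2 - 9*w + 58) + 6*w^3 + 31*w^2 - 79*w - 14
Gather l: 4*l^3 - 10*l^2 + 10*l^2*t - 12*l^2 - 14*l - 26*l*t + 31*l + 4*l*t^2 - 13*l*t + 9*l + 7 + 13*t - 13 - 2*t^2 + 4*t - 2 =4*l^3 + l^2*(10*t - 22) + l*(4*t^2 - 39*t + 26) - 2*t^2 + 17*t - 8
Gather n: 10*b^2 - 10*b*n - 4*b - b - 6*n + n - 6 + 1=10*b^2 - 5*b + n*(-10*b - 5) - 5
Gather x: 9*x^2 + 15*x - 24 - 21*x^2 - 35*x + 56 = -12*x^2 - 20*x + 32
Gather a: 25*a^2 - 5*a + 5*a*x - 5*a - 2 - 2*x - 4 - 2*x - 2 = 25*a^2 + a*(5*x - 10) - 4*x - 8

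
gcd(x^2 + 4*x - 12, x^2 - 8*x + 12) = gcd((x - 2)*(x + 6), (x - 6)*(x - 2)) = x - 2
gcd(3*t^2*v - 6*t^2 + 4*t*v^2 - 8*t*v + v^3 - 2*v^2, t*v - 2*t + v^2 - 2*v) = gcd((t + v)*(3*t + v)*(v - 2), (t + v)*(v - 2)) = t*v - 2*t + v^2 - 2*v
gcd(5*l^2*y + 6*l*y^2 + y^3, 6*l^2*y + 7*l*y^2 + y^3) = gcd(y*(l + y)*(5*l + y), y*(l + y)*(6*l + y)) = l*y + y^2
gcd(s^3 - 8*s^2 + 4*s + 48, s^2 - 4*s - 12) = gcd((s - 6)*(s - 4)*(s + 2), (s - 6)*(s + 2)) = s^2 - 4*s - 12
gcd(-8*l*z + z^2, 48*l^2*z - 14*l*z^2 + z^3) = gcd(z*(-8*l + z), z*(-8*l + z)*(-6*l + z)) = -8*l*z + z^2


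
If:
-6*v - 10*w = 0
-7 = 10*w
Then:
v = 7/6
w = -7/10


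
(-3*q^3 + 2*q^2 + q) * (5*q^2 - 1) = -15*q^5 + 10*q^4 + 8*q^3 - 2*q^2 - q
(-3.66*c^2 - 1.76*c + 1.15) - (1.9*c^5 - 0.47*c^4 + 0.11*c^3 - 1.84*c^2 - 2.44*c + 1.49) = -1.9*c^5 + 0.47*c^4 - 0.11*c^3 - 1.82*c^2 + 0.68*c - 0.34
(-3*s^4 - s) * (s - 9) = -3*s^5 + 27*s^4 - s^2 + 9*s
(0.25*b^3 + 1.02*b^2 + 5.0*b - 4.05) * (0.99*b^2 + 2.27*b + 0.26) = 0.2475*b^5 + 1.5773*b^4 + 7.3304*b^3 + 7.6057*b^2 - 7.8935*b - 1.053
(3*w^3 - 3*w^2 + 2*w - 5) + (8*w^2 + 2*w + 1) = 3*w^3 + 5*w^2 + 4*w - 4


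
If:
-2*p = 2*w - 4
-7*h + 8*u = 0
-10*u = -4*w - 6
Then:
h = 16*w/35 + 24/35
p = 2 - w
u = 2*w/5 + 3/5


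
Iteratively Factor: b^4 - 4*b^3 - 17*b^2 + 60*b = (b + 4)*(b^3 - 8*b^2 + 15*b) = (b - 3)*(b + 4)*(b^2 - 5*b) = (b - 5)*(b - 3)*(b + 4)*(b)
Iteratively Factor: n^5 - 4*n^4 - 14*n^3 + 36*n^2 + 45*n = (n - 5)*(n^4 + n^3 - 9*n^2 - 9*n) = (n - 5)*(n + 1)*(n^3 - 9*n) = n*(n - 5)*(n + 1)*(n^2 - 9) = n*(n - 5)*(n + 1)*(n + 3)*(n - 3)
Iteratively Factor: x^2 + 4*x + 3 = (x + 3)*(x + 1)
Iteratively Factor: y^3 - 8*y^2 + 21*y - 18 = (y - 3)*(y^2 - 5*y + 6) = (y - 3)*(y - 2)*(y - 3)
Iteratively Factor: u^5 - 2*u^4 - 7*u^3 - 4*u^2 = (u - 4)*(u^4 + 2*u^3 + u^2) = u*(u - 4)*(u^3 + 2*u^2 + u) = u^2*(u - 4)*(u^2 + 2*u + 1) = u^2*(u - 4)*(u + 1)*(u + 1)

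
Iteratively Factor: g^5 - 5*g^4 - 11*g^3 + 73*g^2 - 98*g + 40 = (g - 1)*(g^4 - 4*g^3 - 15*g^2 + 58*g - 40) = (g - 2)*(g - 1)*(g^3 - 2*g^2 - 19*g + 20) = (g - 5)*(g - 2)*(g - 1)*(g^2 + 3*g - 4) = (g - 5)*(g - 2)*(g - 1)*(g + 4)*(g - 1)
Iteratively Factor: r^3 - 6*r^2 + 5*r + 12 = (r + 1)*(r^2 - 7*r + 12) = (r - 3)*(r + 1)*(r - 4)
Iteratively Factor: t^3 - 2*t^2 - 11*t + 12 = (t - 1)*(t^2 - t - 12) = (t - 1)*(t + 3)*(t - 4)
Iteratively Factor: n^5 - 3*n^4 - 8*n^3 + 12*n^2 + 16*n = (n + 2)*(n^4 - 5*n^3 + 2*n^2 + 8*n) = (n + 1)*(n + 2)*(n^3 - 6*n^2 + 8*n) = (n - 2)*(n + 1)*(n + 2)*(n^2 - 4*n) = n*(n - 2)*(n + 1)*(n + 2)*(n - 4)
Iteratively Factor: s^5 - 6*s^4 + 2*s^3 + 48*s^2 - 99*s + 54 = (s - 3)*(s^4 - 3*s^3 - 7*s^2 + 27*s - 18) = (s - 3)^2*(s^3 - 7*s + 6) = (s - 3)^2*(s + 3)*(s^2 - 3*s + 2) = (s - 3)^2*(s - 2)*(s + 3)*(s - 1)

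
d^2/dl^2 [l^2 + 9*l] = 2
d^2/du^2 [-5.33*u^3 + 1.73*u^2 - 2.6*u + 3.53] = 3.46 - 31.98*u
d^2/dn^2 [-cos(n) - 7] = cos(n)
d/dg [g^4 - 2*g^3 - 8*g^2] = 2*g*(2*g^2 - 3*g - 8)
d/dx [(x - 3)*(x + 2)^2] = (x + 2)*(3*x - 4)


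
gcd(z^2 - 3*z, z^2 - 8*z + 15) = z - 3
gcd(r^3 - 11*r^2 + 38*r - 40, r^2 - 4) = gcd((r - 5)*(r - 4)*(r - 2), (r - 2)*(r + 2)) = r - 2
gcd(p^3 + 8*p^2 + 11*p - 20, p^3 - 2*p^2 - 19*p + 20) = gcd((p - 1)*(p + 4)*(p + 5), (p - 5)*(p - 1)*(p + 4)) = p^2 + 3*p - 4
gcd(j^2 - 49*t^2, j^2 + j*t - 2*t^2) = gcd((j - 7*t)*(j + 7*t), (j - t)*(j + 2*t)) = 1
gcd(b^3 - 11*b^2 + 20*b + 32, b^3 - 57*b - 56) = b^2 - 7*b - 8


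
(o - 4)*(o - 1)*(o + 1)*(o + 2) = o^4 - 2*o^3 - 9*o^2 + 2*o + 8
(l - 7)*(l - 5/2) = l^2 - 19*l/2 + 35/2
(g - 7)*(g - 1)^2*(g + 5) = g^4 - 4*g^3 - 30*g^2 + 68*g - 35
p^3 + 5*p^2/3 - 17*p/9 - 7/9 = (p - 1)*(p + 1/3)*(p + 7/3)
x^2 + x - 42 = (x - 6)*(x + 7)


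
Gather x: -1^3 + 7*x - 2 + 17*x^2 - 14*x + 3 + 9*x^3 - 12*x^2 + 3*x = 9*x^3 + 5*x^2 - 4*x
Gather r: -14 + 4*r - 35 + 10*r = 14*r - 49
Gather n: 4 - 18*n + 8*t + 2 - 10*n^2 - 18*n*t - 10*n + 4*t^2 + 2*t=-10*n^2 + n*(-18*t - 28) + 4*t^2 + 10*t + 6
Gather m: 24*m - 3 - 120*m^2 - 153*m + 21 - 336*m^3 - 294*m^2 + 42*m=-336*m^3 - 414*m^2 - 87*m + 18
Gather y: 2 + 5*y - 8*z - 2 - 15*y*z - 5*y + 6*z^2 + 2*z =-15*y*z + 6*z^2 - 6*z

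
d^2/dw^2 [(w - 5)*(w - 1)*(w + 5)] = 6*w - 2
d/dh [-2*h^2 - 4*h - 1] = -4*h - 4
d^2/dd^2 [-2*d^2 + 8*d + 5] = -4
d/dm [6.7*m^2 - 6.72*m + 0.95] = 13.4*m - 6.72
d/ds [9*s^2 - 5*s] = 18*s - 5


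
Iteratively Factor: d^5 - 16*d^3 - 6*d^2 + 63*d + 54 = (d + 2)*(d^4 - 2*d^3 - 12*d^2 + 18*d + 27) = (d + 2)*(d + 3)*(d^3 - 5*d^2 + 3*d + 9) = (d - 3)*(d + 2)*(d + 3)*(d^2 - 2*d - 3) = (d - 3)*(d + 1)*(d + 2)*(d + 3)*(d - 3)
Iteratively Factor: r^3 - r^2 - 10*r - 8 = (r + 2)*(r^2 - 3*r - 4) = (r - 4)*(r + 2)*(r + 1)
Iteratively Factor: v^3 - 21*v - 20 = (v + 4)*(v^2 - 4*v - 5) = (v + 1)*(v + 4)*(v - 5)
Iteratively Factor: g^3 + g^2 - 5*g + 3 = (g - 1)*(g^2 + 2*g - 3) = (g - 1)^2*(g + 3)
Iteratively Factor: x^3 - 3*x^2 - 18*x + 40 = (x + 4)*(x^2 - 7*x + 10) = (x - 5)*(x + 4)*(x - 2)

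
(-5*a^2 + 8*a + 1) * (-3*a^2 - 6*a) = 15*a^4 + 6*a^3 - 51*a^2 - 6*a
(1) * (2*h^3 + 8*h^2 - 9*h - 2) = 2*h^3 + 8*h^2 - 9*h - 2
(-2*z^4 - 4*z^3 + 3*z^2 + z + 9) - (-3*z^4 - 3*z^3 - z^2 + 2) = z^4 - z^3 + 4*z^2 + z + 7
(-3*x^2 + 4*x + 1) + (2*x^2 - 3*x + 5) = -x^2 + x + 6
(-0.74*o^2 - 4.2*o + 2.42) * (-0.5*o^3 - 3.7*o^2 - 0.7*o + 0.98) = 0.37*o^5 + 4.838*o^4 + 14.848*o^3 - 6.7392*o^2 - 5.81*o + 2.3716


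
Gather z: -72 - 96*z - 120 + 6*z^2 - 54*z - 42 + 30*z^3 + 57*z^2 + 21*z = 30*z^3 + 63*z^2 - 129*z - 234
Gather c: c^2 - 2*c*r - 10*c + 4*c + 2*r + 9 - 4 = c^2 + c*(-2*r - 6) + 2*r + 5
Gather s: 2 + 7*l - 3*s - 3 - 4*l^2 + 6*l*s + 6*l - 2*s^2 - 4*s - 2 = -4*l^2 + 13*l - 2*s^2 + s*(6*l - 7) - 3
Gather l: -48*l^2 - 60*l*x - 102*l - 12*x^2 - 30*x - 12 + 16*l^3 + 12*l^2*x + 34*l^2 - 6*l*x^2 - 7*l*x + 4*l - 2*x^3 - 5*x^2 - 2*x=16*l^3 + l^2*(12*x - 14) + l*(-6*x^2 - 67*x - 98) - 2*x^3 - 17*x^2 - 32*x - 12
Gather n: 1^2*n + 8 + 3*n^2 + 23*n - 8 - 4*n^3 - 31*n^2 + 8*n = -4*n^3 - 28*n^2 + 32*n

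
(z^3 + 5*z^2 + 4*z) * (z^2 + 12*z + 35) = z^5 + 17*z^4 + 99*z^3 + 223*z^2 + 140*z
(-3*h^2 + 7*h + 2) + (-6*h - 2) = -3*h^2 + h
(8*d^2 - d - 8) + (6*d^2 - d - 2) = 14*d^2 - 2*d - 10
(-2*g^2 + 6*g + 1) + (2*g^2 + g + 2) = 7*g + 3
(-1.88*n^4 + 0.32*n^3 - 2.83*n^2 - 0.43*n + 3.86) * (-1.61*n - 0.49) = 3.0268*n^5 + 0.406*n^4 + 4.3995*n^3 + 2.079*n^2 - 6.0039*n - 1.8914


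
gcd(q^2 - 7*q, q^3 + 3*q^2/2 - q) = q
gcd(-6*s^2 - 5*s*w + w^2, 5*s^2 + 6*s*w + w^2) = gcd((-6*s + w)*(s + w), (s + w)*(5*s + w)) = s + w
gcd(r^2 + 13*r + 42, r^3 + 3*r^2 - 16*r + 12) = r + 6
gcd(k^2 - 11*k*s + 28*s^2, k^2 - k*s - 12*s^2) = -k + 4*s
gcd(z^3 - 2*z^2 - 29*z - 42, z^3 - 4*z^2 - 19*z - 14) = z^2 - 5*z - 14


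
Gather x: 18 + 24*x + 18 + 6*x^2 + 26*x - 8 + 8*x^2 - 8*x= 14*x^2 + 42*x + 28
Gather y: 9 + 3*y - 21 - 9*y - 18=-6*y - 30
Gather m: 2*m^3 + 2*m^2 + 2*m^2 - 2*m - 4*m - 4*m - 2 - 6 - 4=2*m^3 + 4*m^2 - 10*m - 12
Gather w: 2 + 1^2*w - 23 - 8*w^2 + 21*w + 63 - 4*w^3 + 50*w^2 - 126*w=-4*w^3 + 42*w^2 - 104*w + 42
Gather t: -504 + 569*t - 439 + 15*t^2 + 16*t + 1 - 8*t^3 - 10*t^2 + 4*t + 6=-8*t^3 + 5*t^2 + 589*t - 936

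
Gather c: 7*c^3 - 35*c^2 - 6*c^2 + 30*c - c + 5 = 7*c^3 - 41*c^2 + 29*c + 5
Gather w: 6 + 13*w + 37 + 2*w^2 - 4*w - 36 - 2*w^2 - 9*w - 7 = 0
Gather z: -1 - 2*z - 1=-2*z - 2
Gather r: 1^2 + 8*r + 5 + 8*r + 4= 16*r + 10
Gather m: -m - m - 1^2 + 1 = -2*m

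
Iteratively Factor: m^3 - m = (m)*(m^2 - 1) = m*(m + 1)*(m - 1)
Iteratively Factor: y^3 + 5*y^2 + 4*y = (y + 4)*(y^2 + y) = y*(y + 4)*(y + 1)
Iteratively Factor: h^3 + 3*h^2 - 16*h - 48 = (h - 4)*(h^2 + 7*h + 12) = (h - 4)*(h + 4)*(h + 3)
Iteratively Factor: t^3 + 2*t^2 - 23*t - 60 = (t + 3)*(t^2 - t - 20) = (t - 5)*(t + 3)*(t + 4)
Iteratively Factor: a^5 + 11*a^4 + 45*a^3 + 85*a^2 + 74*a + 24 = (a + 4)*(a^4 + 7*a^3 + 17*a^2 + 17*a + 6) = (a + 3)*(a + 4)*(a^3 + 4*a^2 + 5*a + 2) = (a + 1)*(a + 3)*(a + 4)*(a^2 + 3*a + 2) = (a + 1)^2*(a + 3)*(a + 4)*(a + 2)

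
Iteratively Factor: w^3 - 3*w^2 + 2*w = (w - 1)*(w^2 - 2*w) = (w - 2)*(w - 1)*(w)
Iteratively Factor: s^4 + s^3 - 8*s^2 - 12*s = (s + 2)*(s^3 - s^2 - 6*s) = s*(s + 2)*(s^2 - s - 6) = s*(s - 3)*(s + 2)*(s + 2)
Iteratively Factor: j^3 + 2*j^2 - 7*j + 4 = (j - 1)*(j^2 + 3*j - 4) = (j - 1)*(j + 4)*(j - 1)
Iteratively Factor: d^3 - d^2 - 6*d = (d)*(d^2 - d - 6) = d*(d - 3)*(d + 2)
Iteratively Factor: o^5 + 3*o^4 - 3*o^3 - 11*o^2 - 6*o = (o)*(o^4 + 3*o^3 - 3*o^2 - 11*o - 6) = o*(o + 1)*(o^3 + 2*o^2 - 5*o - 6) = o*(o - 2)*(o + 1)*(o^2 + 4*o + 3) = o*(o - 2)*(o + 1)*(o + 3)*(o + 1)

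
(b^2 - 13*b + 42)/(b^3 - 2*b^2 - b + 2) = (b^2 - 13*b + 42)/(b^3 - 2*b^2 - b + 2)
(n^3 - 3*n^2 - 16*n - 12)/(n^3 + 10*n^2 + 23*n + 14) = (n - 6)/(n + 7)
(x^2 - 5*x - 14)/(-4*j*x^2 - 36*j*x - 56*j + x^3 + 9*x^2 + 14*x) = (x - 7)/(-4*j*x - 28*j + x^2 + 7*x)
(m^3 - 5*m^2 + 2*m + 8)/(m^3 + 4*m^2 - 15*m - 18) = (m^2 - 6*m + 8)/(m^2 + 3*m - 18)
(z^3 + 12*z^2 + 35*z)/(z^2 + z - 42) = z*(z + 5)/(z - 6)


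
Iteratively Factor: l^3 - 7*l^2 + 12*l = (l)*(l^2 - 7*l + 12) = l*(l - 4)*(l - 3)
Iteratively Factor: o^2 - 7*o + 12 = (o - 3)*(o - 4)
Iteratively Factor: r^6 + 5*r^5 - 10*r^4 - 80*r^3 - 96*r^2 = (r)*(r^5 + 5*r^4 - 10*r^3 - 80*r^2 - 96*r) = r*(r + 4)*(r^4 + r^3 - 14*r^2 - 24*r) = r*(r + 2)*(r + 4)*(r^3 - r^2 - 12*r) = r^2*(r + 2)*(r + 4)*(r^2 - r - 12) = r^2*(r + 2)*(r + 3)*(r + 4)*(r - 4)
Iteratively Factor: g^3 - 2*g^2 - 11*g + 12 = (g - 1)*(g^2 - g - 12) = (g - 4)*(g - 1)*(g + 3)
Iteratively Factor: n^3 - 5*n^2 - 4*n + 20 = (n + 2)*(n^2 - 7*n + 10) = (n - 5)*(n + 2)*(n - 2)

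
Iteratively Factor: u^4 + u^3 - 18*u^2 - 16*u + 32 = (u - 4)*(u^3 + 5*u^2 + 2*u - 8) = (u - 4)*(u + 4)*(u^2 + u - 2) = (u - 4)*(u + 2)*(u + 4)*(u - 1)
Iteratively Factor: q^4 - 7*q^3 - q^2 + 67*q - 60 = (q + 3)*(q^3 - 10*q^2 + 29*q - 20) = (q - 5)*(q + 3)*(q^2 - 5*q + 4) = (q - 5)*(q - 4)*(q + 3)*(q - 1)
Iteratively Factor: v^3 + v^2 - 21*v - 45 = (v - 5)*(v^2 + 6*v + 9) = (v - 5)*(v + 3)*(v + 3)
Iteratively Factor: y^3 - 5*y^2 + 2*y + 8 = (y + 1)*(y^2 - 6*y + 8) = (y - 2)*(y + 1)*(y - 4)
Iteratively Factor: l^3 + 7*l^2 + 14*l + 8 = (l + 1)*(l^2 + 6*l + 8) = (l + 1)*(l + 4)*(l + 2)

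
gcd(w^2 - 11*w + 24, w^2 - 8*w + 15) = w - 3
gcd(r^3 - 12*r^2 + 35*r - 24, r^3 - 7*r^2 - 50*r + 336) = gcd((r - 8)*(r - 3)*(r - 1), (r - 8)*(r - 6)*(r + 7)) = r - 8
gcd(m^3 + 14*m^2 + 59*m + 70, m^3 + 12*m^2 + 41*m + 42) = m^2 + 9*m + 14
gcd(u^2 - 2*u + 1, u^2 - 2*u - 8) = 1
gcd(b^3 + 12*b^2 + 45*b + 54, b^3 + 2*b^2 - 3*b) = b + 3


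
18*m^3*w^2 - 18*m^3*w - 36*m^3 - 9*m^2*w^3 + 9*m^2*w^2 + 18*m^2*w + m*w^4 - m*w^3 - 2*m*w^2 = (-6*m + w)*(-3*m + w)*(w - 2)*(m*w + m)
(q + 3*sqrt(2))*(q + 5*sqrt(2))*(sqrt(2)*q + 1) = sqrt(2)*q^3 + 17*q^2 + 38*sqrt(2)*q + 30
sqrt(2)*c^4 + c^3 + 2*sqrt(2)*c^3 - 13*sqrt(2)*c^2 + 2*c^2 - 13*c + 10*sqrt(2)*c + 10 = (c - 2)*(c - 1)*(c + 5)*(sqrt(2)*c + 1)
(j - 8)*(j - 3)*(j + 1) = j^3 - 10*j^2 + 13*j + 24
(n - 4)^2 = n^2 - 8*n + 16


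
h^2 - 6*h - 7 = (h - 7)*(h + 1)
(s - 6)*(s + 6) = s^2 - 36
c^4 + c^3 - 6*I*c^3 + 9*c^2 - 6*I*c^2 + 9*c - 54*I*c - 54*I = (c + 1)*(c - 6*I)*(c - 3*I)*(c + 3*I)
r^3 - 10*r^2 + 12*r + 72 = (r - 6)^2*(r + 2)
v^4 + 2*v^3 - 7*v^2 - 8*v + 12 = (v - 2)*(v - 1)*(v + 2)*(v + 3)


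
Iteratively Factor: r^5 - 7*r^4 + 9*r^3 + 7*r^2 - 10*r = (r - 1)*(r^4 - 6*r^3 + 3*r^2 + 10*r) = (r - 2)*(r - 1)*(r^3 - 4*r^2 - 5*r) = (r - 5)*(r - 2)*(r - 1)*(r^2 + r) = r*(r - 5)*(r - 2)*(r - 1)*(r + 1)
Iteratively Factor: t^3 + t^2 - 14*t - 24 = (t - 4)*(t^2 + 5*t + 6) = (t - 4)*(t + 2)*(t + 3)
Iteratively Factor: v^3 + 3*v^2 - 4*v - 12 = (v + 3)*(v^2 - 4) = (v + 2)*(v + 3)*(v - 2)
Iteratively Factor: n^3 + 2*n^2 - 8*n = (n - 2)*(n^2 + 4*n) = n*(n - 2)*(n + 4)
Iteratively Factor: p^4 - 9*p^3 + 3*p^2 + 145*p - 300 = (p + 4)*(p^3 - 13*p^2 + 55*p - 75) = (p - 5)*(p + 4)*(p^2 - 8*p + 15) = (p - 5)^2*(p + 4)*(p - 3)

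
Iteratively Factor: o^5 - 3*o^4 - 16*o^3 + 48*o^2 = (o - 3)*(o^4 - 16*o^2) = (o - 3)*(o + 4)*(o^3 - 4*o^2) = o*(o - 3)*(o + 4)*(o^2 - 4*o) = o*(o - 4)*(o - 3)*(o + 4)*(o)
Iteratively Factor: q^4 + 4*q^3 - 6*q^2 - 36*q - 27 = (q + 3)*(q^3 + q^2 - 9*q - 9) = (q + 3)^2*(q^2 - 2*q - 3) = (q - 3)*(q + 3)^2*(q + 1)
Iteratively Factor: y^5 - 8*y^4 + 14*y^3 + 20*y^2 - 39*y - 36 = (y - 3)*(y^4 - 5*y^3 - y^2 + 17*y + 12) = (y - 4)*(y - 3)*(y^3 - y^2 - 5*y - 3) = (y - 4)*(y - 3)*(y + 1)*(y^2 - 2*y - 3) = (y - 4)*(y - 3)^2*(y + 1)*(y + 1)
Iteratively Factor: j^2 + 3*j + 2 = (j + 2)*(j + 1)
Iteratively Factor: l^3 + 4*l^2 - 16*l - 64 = (l + 4)*(l^2 - 16) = (l - 4)*(l + 4)*(l + 4)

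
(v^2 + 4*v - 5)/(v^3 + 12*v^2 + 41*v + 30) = (v - 1)/(v^2 + 7*v + 6)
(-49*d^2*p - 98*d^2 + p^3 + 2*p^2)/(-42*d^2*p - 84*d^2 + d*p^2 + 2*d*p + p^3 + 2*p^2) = (-7*d + p)/(-6*d + p)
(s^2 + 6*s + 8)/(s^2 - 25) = (s^2 + 6*s + 8)/(s^2 - 25)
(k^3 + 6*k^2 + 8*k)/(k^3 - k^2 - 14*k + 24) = k*(k + 2)/(k^2 - 5*k + 6)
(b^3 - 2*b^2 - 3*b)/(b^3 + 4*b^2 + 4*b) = (b^2 - 2*b - 3)/(b^2 + 4*b + 4)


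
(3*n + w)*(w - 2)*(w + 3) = 3*n*w^2 + 3*n*w - 18*n + w^3 + w^2 - 6*w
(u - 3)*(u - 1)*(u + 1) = u^3 - 3*u^2 - u + 3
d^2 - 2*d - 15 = (d - 5)*(d + 3)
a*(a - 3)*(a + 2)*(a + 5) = a^4 + 4*a^3 - 11*a^2 - 30*a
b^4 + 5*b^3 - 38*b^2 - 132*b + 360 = (b - 5)*(b - 2)*(b + 6)^2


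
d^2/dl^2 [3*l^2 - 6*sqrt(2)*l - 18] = 6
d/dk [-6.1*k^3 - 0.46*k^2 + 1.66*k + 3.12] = -18.3*k^2 - 0.92*k + 1.66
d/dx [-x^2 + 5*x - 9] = 5 - 2*x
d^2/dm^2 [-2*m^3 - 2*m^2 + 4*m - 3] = -12*m - 4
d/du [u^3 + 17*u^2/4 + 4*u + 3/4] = 3*u^2 + 17*u/2 + 4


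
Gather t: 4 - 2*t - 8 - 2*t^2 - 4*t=-2*t^2 - 6*t - 4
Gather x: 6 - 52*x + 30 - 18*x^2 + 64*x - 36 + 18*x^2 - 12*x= 0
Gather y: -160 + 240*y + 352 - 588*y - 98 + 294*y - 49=45 - 54*y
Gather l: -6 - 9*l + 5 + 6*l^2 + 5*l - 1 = 6*l^2 - 4*l - 2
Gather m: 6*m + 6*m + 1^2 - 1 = 12*m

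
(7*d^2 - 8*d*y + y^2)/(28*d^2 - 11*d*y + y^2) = (-d + y)/(-4*d + y)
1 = 1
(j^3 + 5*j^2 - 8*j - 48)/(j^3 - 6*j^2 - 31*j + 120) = (j^2 + 8*j + 16)/(j^2 - 3*j - 40)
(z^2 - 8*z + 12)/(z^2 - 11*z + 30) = (z - 2)/(z - 5)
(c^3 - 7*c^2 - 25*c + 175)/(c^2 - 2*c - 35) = c - 5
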